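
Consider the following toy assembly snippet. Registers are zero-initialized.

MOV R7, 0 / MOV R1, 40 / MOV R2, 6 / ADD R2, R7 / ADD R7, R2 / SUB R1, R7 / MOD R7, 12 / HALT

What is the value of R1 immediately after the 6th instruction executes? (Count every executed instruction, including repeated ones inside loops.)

MOV R7, 0 → R7=0
MOV R1, 40 → R1=40
MOV R2, 6 → R2=6
ADD R2, R7 → R2=6+0=6
ADD R7, R2 → R7=0+6=6
SUB R1, R7 → R1=40-6=34
After step 6: R1 = 34.

34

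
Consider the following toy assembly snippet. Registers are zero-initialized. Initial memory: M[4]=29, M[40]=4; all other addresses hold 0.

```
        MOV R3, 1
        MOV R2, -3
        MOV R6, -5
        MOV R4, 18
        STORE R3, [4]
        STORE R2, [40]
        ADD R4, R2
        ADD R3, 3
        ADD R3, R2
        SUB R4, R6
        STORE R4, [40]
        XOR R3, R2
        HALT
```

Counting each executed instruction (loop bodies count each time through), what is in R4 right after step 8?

15

after MOV R3, 1: R3=1
after MOV R2, -3: R2=-3
after MOV R6, -5: R6=-5
after MOV R4, 18: R4=18
STORE R3, [4] → M[4]=1
STORE R2, [40] → M[40]=-3
after ADD R4, R2: R4=18+(-3)=15
after ADD R3, 3: R3=1+3=4
After step 8: R4 = 15.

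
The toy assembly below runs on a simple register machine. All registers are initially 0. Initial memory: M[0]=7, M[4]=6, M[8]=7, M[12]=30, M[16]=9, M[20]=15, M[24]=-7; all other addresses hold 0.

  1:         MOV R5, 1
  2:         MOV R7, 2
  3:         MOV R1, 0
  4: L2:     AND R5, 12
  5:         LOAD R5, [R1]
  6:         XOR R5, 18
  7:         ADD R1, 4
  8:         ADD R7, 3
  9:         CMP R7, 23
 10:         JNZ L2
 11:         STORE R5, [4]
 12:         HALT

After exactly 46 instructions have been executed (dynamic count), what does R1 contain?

24

MOV R5, 1 → R5=1
MOV R7, 2 → R7=2
MOV R1, 0 → R1=0
AND R5, 12 → R5=1&12=0
LOAD R5, [R1] → R5=M[0]=7
XOR R5, 18 → R5=7^18=21
ADD R1, 4 → R1=0+4=4
ADD R7, 3 → R7=2+3=5
CMP R7, 23  (cmp 5,23)
JNZ L2: taken
AND R5, 12 → R5=21&12=4
LOAD R5, [R1] → R5=M[4]=6
XOR R5, 18 → R5=6^18=20
ADD R1, 4 → R1=4+4=8
ADD R7, 3 → R7=5+3=8
CMP R7, 23  (cmp 8,23)
JNZ L2: taken
AND R5, 12 → R5=20&12=4
LOAD R5, [R1] → R5=M[8]=7
XOR R5, 18 → R5=7^18=21
ADD R1, 4 → R1=8+4=12
ADD R7, 3 → R7=8+3=11
CMP R7, 23  (cmp 11,23)
JNZ L2: taken
AND R5, 12 → R5=21&12=4
LOAD R5, [R1] → R5=M[12]=30
XOR R5, 18 → R5=30^18=12
ADD R1, 4 → R1=12+4=16
ADD R7, 3 → R7=11+3=14
CMP R7, 23  (cmp 14,23)
JNZ L2: taken
AND R5, 12 → R5=12&12=12
LOAD R5, [R1] → R5=M[16]=9
XOR R5, 18 → R5=9^18=27
ADD R1, 4 → R1=16+4=20
ADD R7, 3 → R7=14+3=17
CMP R7, 23  (cmp 17,23)
JNZ L2: taken
AND R5, 12 → R5=27&12=8
LOAD R5, [R1] → R5=M[20]=15
XOR R5, 18 → R5=15^18=29
ADD R1, 4 → R1=20+4=24
ADD R7, 3 → R7=17+3=20
CMP R7, 23  (cmp 20,23)
JNZ L2: taken
AND R5, 12 → R5=29&12=12
After step 46: R1 = 24.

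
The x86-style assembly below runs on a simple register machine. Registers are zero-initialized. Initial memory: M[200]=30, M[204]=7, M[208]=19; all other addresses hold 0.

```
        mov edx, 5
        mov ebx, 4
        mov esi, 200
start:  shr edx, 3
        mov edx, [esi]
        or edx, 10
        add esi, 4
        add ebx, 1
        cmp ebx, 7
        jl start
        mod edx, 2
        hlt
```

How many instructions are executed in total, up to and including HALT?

mov edx, 5 → edx=5
mov ebx, 4 → ebx=4
mov esi, 200 → esi=200
shr edx, 3 → edx=5>>3=0
mov edx, [esi] → edx=M[200]=30
or edx, 10 → edx=30|10=30
add esi, 4 → esi=200+4=204
add ebx, 1 → ebx=4+1=5
cmp ebx, 7  (cmp 5,7)
jl start: taken
shr edx, 3 → edx=30>>3=3
mov edx, [esi] → edx=M[204]=7
or edx, 10 → edx=7|10=15
add esi, 4 → esi=204+4=208
add ebx, 1 → ebx=5+1=6
cmp ebx, 7  (cmp 6,7)
jl start: taken
shr edx, 3 → edx=15>>3=1
mov edx, [esi] → edx=M[208]=19
or edx, 10 → edx=19|10=27
add esi, 4 → esi=208+4=212
add ebx, 1 → ebx=6+1=7
cmp ebx, 7  (cmp 7,7)
jl start: not taken
mod edx, 2 → edx=27%2=1
halt.
Total executed instructions: 26.

26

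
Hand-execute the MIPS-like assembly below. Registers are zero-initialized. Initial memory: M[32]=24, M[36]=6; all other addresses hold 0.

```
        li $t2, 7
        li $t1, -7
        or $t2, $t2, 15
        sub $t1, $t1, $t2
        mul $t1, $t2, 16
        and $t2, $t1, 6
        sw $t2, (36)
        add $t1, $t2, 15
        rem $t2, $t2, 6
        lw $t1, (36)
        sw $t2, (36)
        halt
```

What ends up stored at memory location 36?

0

after li $t2, 7: $t2=7
after li $t1, -7: $t1=-7
after or $t2, $t2, 15: $t2=7|15=15
after sub $t1, $t1, $t2: $t1=(-7)-15=-22
after mul $t1, $t2, 16: $t1=15*16=240
after and $t2, $t1, 6: $t2=240&6=0
sw $t2, (36) → M[36]=0
after add $t1, $t2, 15: $t1=0+15=15
after rem $t2, $t2, 6: $t2=0%6=0
after lw $t1, (36): $t1=M[36]=0
sw $t2, (36) → M[36]=0
halt.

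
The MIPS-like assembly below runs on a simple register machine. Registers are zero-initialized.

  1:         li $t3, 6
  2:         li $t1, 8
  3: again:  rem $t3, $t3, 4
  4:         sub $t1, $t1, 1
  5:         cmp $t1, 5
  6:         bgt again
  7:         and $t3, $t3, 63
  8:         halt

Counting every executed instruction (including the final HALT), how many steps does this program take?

$t3=6
$t1=8
$t3=6%4=2
$t1=8-1=7
cmp $t1, 5  (cmp 7,5)
bgt again: taken
$t3=2%4=2
$t1=7-1=6
cmp $t1, 5  (cmp 6,5)
bgt again: taken
$t3=2%4=2
$t1=6-1=5
cmp $t1, 5  (cmp 5,5)
bgt again: not taken
$t3=2&63=2
halt.
Total executed instructions: 16.

16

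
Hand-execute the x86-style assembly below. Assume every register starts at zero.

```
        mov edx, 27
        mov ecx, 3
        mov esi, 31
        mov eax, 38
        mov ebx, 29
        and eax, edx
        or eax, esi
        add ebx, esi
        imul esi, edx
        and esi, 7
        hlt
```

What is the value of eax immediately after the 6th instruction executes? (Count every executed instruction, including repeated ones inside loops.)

after mov edx, 27: edx=27
after mov ecx, 3: ecx=3
after mov esi, 31: esi=31
after mov eax, 38: eax=38
after mov ebx, 29: ebx=29
after and eax, edx: eax=38&27=2
After step 6: eax = 2.

2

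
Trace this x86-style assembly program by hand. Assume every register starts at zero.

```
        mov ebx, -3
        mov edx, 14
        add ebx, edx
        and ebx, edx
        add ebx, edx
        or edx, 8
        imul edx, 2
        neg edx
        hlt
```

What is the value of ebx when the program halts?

24

mov ebx, -3 → ebx=-3
mov edx, 14 → edx=14
add ebx, edx → ebx=(-3)+14=11
and ebx, edx → ebx=11&14=10
add ebx, edx → ebx=10+14=24
or edx, 8 → edx=14|8=14
imul edx, 2 → edx=14*2=28
neg edx → edx=-(28)=-28
halt.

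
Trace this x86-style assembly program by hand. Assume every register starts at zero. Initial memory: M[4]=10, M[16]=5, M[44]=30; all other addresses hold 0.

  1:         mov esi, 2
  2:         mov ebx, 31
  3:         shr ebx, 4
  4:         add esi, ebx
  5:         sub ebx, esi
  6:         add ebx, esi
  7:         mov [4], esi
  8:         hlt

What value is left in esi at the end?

after mov esi, 2: esi=2
after mov ebx, 31: ebx=31
after shr ebx, 4: ebx=31>>4=1
after add esi, ebx: esi=2+1=3
after sub ebx, esi: ebx=1-3=-2
after add ebx, esi: ebx=(-2)+3=1
mov [4], esi → M[4]=3
halt.

3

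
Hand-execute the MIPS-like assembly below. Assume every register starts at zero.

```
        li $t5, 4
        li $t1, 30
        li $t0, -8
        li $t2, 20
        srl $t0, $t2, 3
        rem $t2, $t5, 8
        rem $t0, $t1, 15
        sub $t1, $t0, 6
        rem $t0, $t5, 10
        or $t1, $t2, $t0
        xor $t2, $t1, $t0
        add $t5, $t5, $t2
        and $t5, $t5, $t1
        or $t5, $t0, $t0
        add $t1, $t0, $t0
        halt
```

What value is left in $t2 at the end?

li $t5, 4 → $t5=4
li $t1, 30 → $t1=30
li $t0, -8 → $t0=-8
li $t2, 20 → $t2=20
srl $t0, $t2, 3 → $t0=20>>3=2
rem $t2, $t5, 8 → $t2=4%8=4
rem $t0, $t1, 15 → $t0=30%15=0
sub $t1, $t0, 6 → $t1=0-6=-6
rem $t0, $t5, 10 → $t0=4%10=4
or $t1, $t2, $t0 → $t1=4|4=4
xor $t2, $t1, $t0 → $t2=4^4=0
add $t5, $t5, $t2 → $t5=4+0=4
and $t5, $t5, $t1 → $t5=4&4=4
or $t5, $t0, $t0 → $t5=4|4=4
add $t1, $t0, $t0 → $t1=4+4=8
halt.

0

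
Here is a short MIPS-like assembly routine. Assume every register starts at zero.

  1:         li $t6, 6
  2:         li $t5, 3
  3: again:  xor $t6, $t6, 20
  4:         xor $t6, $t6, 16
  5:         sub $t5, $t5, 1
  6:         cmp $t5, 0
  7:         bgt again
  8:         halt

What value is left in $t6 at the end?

li $t6, 6 → $t6=6
li $t5, 3 → $t5=3
xor $t6, $t6, 20 → $t6=6^20=18
xor $t6, $t6, 16 → $t6=18^16=2
sub $t5, $t5, 1 → $t5=3-1=2
cmp $t5, 0  (cmp 2,0)
bgt again: taken
xor $t6, $t6, 20 → $t6=2^20=22
xor $t6, $t6, 16 → $t6=22^16=6
sub $t5, $t5, 1 → $t5=2-1=1
cmp $t5, 0  (cmp 1,0)
bgt again: taken
xor $t6, $t6, 20 → $t6=6^20=18
xor $t6, $t6, 16 → $t6=18^16=2
sub $t5, $t5, 1 → $t5=1-1=0
cmp $t5, 0  (cmp 0,0)
bgt again: not taken
halt.

2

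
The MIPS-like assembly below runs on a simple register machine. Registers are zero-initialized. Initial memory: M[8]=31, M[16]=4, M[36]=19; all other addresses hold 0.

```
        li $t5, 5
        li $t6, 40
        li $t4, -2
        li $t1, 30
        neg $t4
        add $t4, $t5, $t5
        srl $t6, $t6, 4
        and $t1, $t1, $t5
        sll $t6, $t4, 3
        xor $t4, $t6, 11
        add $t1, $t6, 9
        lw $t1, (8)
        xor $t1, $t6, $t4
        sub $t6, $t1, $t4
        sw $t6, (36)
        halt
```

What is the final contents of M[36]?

-80

$t5=5
$t6=40
$t4=-2
$t1=30
$t4=-(-2)=2
$t4=5+5=10
$t6=40>>4=2
$t1=30&5=4
$t6=10<<3=80
$t4=80^11=91
$t1=80+9=89
$t1=M[8]=31
$t1=80^91=11
$t6=11-91=-80
sw $t6, (36) → M[36]=-80
halt.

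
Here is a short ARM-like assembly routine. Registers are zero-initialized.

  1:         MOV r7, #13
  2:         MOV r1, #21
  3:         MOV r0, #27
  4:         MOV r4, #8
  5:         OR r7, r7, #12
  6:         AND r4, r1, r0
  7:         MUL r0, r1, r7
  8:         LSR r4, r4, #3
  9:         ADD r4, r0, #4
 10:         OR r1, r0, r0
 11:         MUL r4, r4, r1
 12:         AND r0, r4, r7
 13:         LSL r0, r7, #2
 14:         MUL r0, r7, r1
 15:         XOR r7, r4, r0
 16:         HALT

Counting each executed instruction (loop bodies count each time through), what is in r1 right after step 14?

273

MOV r7, #13 → r7=13
MOV r1, #21 → r1=21
MOV r0, #27 → r0=27
MOV r4, #8 → r4=8
OR r7, r7, #12 → r7=13|12=13
AND r4, r1, r0 → r4=21&27=17
MUL r0, r1, r7 → r0=21*13=273
LSR r4, r4, #3 → r4=17>>3=2
ADD r4, r0, #4 → r4=273+4=277
OR r1, r0, r0 → r1=273|273=273
MUL r4, r4, r1 → r4=277*273=75621
AND r0, r4, r7 → r0=75621&13=5
LSL r0, r7, #2 → r0=13<<2=52
MUL r0, r7, r1 → r0=13*273=3549
After step 14: r1 = 273.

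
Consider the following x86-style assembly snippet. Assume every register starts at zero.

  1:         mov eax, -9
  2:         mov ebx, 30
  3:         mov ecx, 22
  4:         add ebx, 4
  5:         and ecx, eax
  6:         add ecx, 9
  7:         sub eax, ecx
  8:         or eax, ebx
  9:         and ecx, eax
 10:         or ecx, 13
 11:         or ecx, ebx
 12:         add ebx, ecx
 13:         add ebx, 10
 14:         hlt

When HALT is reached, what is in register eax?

after mov eax, -9: eax=-9
after mov ebx, 30: ebx=30
after mov ecx, 22: ecx=22
after add ebx, 4: ebx=30+4=34
after and ecx, eax: ecx=22&(-9)=22
after add ecx, 9: ecx=22+9=31
after sub eax, ecx: eax=(-9)-31=-40
after or eax, ebx: eax=(-40)|34=-6
after and ecx, eax: ecx=31&(-6)=26
after or ecx, 13: ecx=26|13=31
after or ecx, ebx: ecx=31|34=63
after add ebx, ecx: ebx=34+63=97
after add ebx, 10: ebx=97+10=107
halt.

-6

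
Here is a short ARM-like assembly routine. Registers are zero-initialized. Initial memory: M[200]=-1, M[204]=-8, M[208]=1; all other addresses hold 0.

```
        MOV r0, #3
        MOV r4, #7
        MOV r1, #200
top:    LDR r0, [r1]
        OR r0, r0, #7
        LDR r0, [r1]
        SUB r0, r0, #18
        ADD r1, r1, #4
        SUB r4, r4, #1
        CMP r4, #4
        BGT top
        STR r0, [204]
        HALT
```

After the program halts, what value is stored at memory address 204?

r0=3
r4=7
r1=200
r0=M[200]=-1
r0=(-1)|7=-1
r0=M[200]=-1
r0=(-1)-18=-19
r1=200+4=204
r4=7-1=6
CMP r4, #4  (cmp 6,4)
BGT top: taken
r0=M[204]=-8
r0=(-8)|7=-1
r0=M[204]=-8
r0=(-8)-18=-26
r1=204+4=208
r4=6-1=5
CMP r4, #4  (cmp 5,4)
BGT top: taken
r0=M[208]=1
r0=1|7=7
r0=M[208]=1
r0=1-18=-17
r1=208+4=212
r4=5-1=4
CMP r4, #4  (cmp 4,4)
BGT top: not taken
STR r0, [204] → M[204]=-17
halt.

-17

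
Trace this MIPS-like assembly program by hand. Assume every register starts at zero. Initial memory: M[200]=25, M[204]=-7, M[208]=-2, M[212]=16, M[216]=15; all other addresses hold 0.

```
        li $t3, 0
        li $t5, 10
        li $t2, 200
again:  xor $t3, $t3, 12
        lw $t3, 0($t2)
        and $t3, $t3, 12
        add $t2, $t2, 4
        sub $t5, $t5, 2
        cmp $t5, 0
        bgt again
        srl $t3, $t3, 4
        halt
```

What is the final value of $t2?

after li $t3, 0: $t3=0
after li $t5, 10: $t5=10
after li $t2, 200: $t2=200
after xor $t3, $t3, 12: $t3=0^12=12
after lw $t3, 0($t2): $t3=M[200]=25
after and $t3, $t3, 12: $t3=25&12=8
after add $t2, $t2, 4: $t2=200+4=204
after sub $t5, $t5, 2: $t5=10-2=8
cmp $t5, 0  (cmp 8,0)
bgt again: taken
after xor $t3, $t3, 12: $t3=8^12=4
after lw $t3, 0($t2): $t3=M[204]=-7
after and $t3, $t3, 12: $t3=(-7)&12=8
after add $t2, $t2, 4: $t2=204+4=208
after sub $t5, $t5, 2: $t5=8-2=6
cmp $t5, 0  (cmp 6,0)
bgt again: taken
after xor $t3, $t3, 12: $t3=8^12=4
after lw $t3, 0($t2): $t3=M[208]=-2
after and $t3, $t3, 12: $t3=(-2)&12=12
after add $t2, $t2, 4: $t2=208+4=212
after sub $t5, $t5, 2: $t5=6-2=4
cmp $t5, 0  (cmp 4,0)
bgt again: taken
after xor $t3, $t3, 12: $t3=12^12=0
after lw $t3, 0($t2): $t3=M[212]=16
after and $t3, $t3, 12: $t3=16&12=0
after add $t2, $t2, 4: $t2=212+4=216
after sub $t5, $t5, 2: $t5=4-2=2
cmp $t5, 0  (cmp 2,0)
bgt again: taken
after xor $t3, $t3, 12: $t3=0^12=12
after lw $t3, 0($t2): $t3=M[216]=15
after and $t3, $t3, 12: $t3=15&12=12
after add $t2, $t2, 4: $t2=216+4=220
after sub $t5, $t5, 2: $t5=2-2=0
cmp $t5, 0  (cmp 0,0)
bgt again: not taken
after srl $t3, $t3, 4: $t3=12>>4=0
halt.

220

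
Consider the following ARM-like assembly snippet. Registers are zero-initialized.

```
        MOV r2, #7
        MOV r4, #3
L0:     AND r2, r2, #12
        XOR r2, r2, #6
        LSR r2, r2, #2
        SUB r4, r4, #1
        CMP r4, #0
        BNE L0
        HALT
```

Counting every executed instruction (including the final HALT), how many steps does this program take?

21

MOV r2, #7 → r2=7
MOV r4, #3 → r4=3
AND r2, r2, #12 → r2=7&12=4
XOR r2, r2, #6 → r2=4^6=2
LSR r2, r2, #2 → r2=2>>2=0
SUB r4, r4, #1 → r4=3-1=2
CMP r4, #0  (cmp 2,0)
BNE L0: taken
AND r2, r2, #12 → r2=0&12=0
XOR r2, r2, #6 → r2=0^6=6
LSR r2, r2, #2 → r2=6>>2=1
SUB r4, r4, #1 → r4=2-1=1
CMP r4, #0  (cmp 1,0)
BNE L0: taken
AND r2, r2, #12 → r2=1&12=0
XOR r2, r2, #6 → r2=0^6=6
LSR r2, r2, #2 → r2=6>>2=1
SUB r4, r4, #1 → r4=1-1=0
CMP r4, #0  (cmp 0,0)
BNE L0: not taken
halt.
Total executed instructions: 21.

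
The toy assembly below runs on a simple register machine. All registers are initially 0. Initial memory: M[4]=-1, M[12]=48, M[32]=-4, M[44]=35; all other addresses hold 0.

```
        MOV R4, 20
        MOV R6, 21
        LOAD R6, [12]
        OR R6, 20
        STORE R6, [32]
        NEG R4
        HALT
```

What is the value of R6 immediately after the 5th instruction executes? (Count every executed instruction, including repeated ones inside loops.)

52

R4=20
R6=21
R6=M[12]=48
R6=48|20=52
STORE R6, [32] → M[32]=52
After step 5: R6 = 52.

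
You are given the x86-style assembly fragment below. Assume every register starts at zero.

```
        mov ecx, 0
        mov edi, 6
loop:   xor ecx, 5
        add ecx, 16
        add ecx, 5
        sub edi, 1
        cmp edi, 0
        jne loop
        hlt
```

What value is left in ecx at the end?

after mov ecx, 0: ecx=0
after mov edi, 6: edi=6
after xor ecx, 5: ecx=0^5=5
after add ecx, 16: ecx=5+16=21
after add ecx, 5: ecx=21+5=26
after sub edi, 1: edi=6-1=5
cmp edi, 0  (cmp 5,0)
jne loop: taken
after xor ecx, 5: ecx=26^5=31
after add ecx, 16: ecx=31+16=47
after add ecx, 5: ecx=47+5=52
after sub edi, 1: edi=5-1=4
cmp edi, 0  (cmp 4,0)
jne loop: taken
after xor ecx, 5: ecx=52^5=49
after add ecx, 16: ecx=49+16=65
after add ecx, 5: ecx=65+5=70
after sub edi, 1: edi=4-1=3
cmp edi, 0  (cmp 3,0)
jne loop: taken
after xor ecx, 5: ecx=70^5=67
after add ecx, 16: ecx=67+16=83
after add ecx, 5: ecx=83+5=88
after sub edi, 1: edi=3-1=2
cmp edi, 0  (cmp 2,0)
jne loop: taken
after xor ecx, 5: ecx=88^5=93
after add ecx, 16: ecx=93+16=109
after add ecx, 5: ecx=109+5=114
after sub edi, 1: edi=2-1=1
cmp edi, 0  (cmp 1,0)
jne loop: taken
after xor ecx, 5: ecx=114^5=119
after add ecx, 16: ecx=119+16=135
after add ecx, 5: ecx=135+5=140
after sub edi, 1: edi=1-1=0
cmp edi, 0  (cmp 0,0)
jne loop: not taken
halt.

140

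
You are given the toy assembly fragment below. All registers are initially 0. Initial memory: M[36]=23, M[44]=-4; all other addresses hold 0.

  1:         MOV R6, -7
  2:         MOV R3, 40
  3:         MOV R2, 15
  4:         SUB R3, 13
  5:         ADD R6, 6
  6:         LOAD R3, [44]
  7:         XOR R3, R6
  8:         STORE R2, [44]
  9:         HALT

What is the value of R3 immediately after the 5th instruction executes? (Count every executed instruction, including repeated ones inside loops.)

after MOV R6, -7: R6=-7
after MOV R3, 40: R3=40
after MOV R2, 15: R2=15
after SUB R3, 13: R3=40-13=27
after ADD R6, 6: R6=(-7)+6=-1
After step 5: R3 = 27.

27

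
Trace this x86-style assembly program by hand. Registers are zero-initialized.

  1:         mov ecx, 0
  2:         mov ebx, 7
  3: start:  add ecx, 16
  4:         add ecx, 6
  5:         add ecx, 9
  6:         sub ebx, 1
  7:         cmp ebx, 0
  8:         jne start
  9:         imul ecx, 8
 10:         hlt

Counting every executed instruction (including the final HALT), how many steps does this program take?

46

ecx=0
ebx=7
ecx=0+16=16
ecx=16+6=22
ecx=22+9=31
ebx=7-1=6
cmp ebx, 0  (cmp 6,0)
jne start: taken
ecx=31+16=47
ecx=47+6=53
ecx=53+9=62
ebx=6-1=5
cmp ebx, 0  (cmp 5,0)
jne start: taken
ecx=62+16=78
ecx=78+6=84
ecx=84+9=93
ebx=5-1=4
cmp ebx, 0  (cmp 4,0)
jne start: taken
ecx=93+16=109
ecx=109+6=115
ecx=115+9=124
ebx=4-1=3
cmp ebx, 0  (cmp 3,0)
jne start: taken
ecx=124+16=140
ecx=140+6=146
ecx=146+9=155
ebx=3-1=2
cmp ebx, 0  (cmp 2,0)
jne start: taken
ecx=155+16=171
ecx=171+6=177
ecx=177+9=186
ebx=2-1=1
cmp ebx, 0  (cmp 1,0)
jne start: taken
ecx=186+16=202
ecx=202+6=208
ecx=208+9=217
ebx=1-1=0
cmp ebx, 0  (cmp 0,0)
jne start: not taken
ecx=217*8=1736
halt.
Total executed instructions: 46.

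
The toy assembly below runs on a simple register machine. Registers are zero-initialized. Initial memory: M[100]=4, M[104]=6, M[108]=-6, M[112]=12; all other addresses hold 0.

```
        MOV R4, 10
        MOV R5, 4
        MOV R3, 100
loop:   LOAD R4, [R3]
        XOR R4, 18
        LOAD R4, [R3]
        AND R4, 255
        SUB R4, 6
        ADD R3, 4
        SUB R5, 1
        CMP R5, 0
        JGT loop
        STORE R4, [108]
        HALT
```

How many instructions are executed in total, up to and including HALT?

41

R4=10
R5=4
R3=100
R4=M[100]=4
R4=4^18=22
R4=M[100]=4
R4=4&255=4
R4=4-6=-2
R3=100+4=104
R5=4-1=3
CMP R5, 0  (cmp 3,0)
JGT loop: taken
R4=M[104]=6
R4=6^18=20
R4=M[104]=6
R4=6&255=6
R4=6-6=0
R3=104+4=108
R5=3-1=2
CMP R5, 0  (cmp 2,0)
JGT loop: taken
R4=M[108]=-6
R4=(-6)^18=-24
R4=M[108]=-6
R4=(-6)&255=250
R4=250-6=244
R3=108+4=112
R5=2-1=1
CMP R5, 0  (cmp 1,0)
JGT loop: taken
R4=M[112]=12
R4=12^18=30
R4=M[112]=12
R4=12&255=12
R4=12-6=6
R3=112+4=116
R5=1-1=0
CMP R5, 0  (cmp 0,0)
JGT loop: not taken
STORE R4, [108] → M[108]=6
halt.
Total executed instructions: 41.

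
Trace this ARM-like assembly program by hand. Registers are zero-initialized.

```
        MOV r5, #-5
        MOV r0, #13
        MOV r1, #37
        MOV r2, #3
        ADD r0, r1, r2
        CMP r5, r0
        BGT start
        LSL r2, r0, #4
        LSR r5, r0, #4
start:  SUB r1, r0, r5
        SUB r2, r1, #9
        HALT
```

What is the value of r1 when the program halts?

r5=-5
r0=13
r1=37
r2=3
r0=37+3=40
CMP r5, r0  (cmp -5,40)
BGT start: not taken
r2=40<<4=640
r5=40>>4=2
r1=40-2=38
r2=38-9=29
halt.

38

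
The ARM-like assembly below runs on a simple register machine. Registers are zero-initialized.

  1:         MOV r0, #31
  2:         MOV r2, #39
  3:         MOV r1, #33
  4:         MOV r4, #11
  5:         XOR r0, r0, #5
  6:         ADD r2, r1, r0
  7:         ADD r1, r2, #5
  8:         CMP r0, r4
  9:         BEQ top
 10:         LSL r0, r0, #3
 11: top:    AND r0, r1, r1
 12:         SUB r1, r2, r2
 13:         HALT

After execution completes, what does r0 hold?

64

after MOV r0, #31: r0=31
after MOV r2, #39: r2=39
after MOV r1, #33: r1=33
after MOV r4, #11: r4=11
after XOR r0, r0, #5: r0=31^5=26
after ADD r2, r1, r0: r2=33+26=59
after ADD r1, r2, #5: r1=59+5=64
CMP r0, r4  (cmp 26,11)
BEQ top: not taken
after LSL r0, r0, #3: r0=26<<3=208
after AND r0, r1, r1: r0=64&64=64
after SUB r1, r2, r2: r1=59-59=0
halt.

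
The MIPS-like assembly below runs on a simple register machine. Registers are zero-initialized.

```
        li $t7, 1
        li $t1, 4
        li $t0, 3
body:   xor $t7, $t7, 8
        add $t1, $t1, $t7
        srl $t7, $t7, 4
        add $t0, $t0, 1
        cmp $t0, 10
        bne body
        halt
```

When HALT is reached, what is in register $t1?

61

li $t7, 1 → $t7=1
li $t1, 4 → $t1=4
li $t0, 3 → $t0=3
xor $t7, $t7, 8 → $t7=1^8=9
add $t1, $t1, $t7 → $t1=4+9=13
srl $t7, $t7, 4 → $t7=9>>4=0
add $t0, $t0, 1 → $t0=3+1=4
cmp $t0, 10  (cmp 4,10)
bne body: taken
xor $t7, $t7, 8 → $t7=0^8=8
add $t1, $t1, $t7 → $t1=13+8=21
srl $t7, $t7, 4 → $t7=8>>4=0
add $t0, $t0, 1 → $t0=4+1=5
cmp $t0, 10  (cmp 5,10)
bne body: taken
xor $t7, $t7, 8 → $t7=0^8=8
add $t1, $t1, $t7 → $t1=21+8=29
srl $t7, $t7, 4 → $t7=8>>4=0
add $t0, $t0, 1 → $t0=5+1=6
cmp $t0, 10  (cmp 6,10)
bne body: taken
xor $t7, $t7, 8 → $t7=0^8=8
add $t1, $t1, $t7 → $t1=29+8=37
srl $t7, $t7, 4 → $t7=8>>4=0
add $t0, $t0, 1 → $t0=6+1=7
cmp $t0, 10  (cmp 7,10)
bne body: taken
xor $t7, $t7, 8 → $t7=0^8=8
add $t1, $t1, $t7 → $t1=37+8=45
srl $t7, $t7, 4 → $t7=8>>4=0
add $t0, $t0, 1 → $t0=7+1=8
cmp $t0, 10  (cmp 8,10)
bne body: taken
xor $t7, $t7, 8 → $t7=0^8=8
add $t1, $t1, $t7 → $t1=45+8=53
srl $t7, $t7, 4 → $t7=8>>4=0
add $t0, $t0, 1 → $t0=8+1=9
cmp $t0, 10  (cmp 9,10)
bne body: taken
xor $t7, $t7, 8 → $t7=0^8=8
add $t1, $t1, $t7 → $t1=53+8=61
srl $t7, $t7, 4 → $t7=8>>4=0
add $t0, $t0, 1 → $t0=9+1=10
cmp $t0, 10  (cmp 10,10)
bne body: not taken
halt.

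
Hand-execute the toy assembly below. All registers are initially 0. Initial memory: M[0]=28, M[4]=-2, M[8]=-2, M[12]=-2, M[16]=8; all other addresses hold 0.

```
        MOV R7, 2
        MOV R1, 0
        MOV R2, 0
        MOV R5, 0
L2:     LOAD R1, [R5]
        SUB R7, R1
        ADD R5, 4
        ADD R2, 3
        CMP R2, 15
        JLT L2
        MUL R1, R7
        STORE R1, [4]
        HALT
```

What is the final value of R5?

R7=2
R1=0
R2=0
R5=0
R1=M[0]=28
R7=2-28=-26
R5=0+4=4
R2=0+3=3
CMP R2, 15  (cmp 3,15)
JLT L2: taken
R1=M[4]=-2
R7=(-26)-(-2)=-24
R5=4+4=8
R2=3+3=6
CMP R2, 15  (cmp 6,15)
JLT L2: taken
R1=M[8]=-2
R7=(-24)-(-2)=-22
R5=8+4=12
R2=6+3=9
CMP R2, 15  (cmp 9,15)
JLT L2: taken
R1=M[12]=-2
R7=(-22)-(-2)=-20
R5=12+4=16
R2=9+3=12
CMP R2, 15  (cmp 12,15)
JLT L2: taken
R1=M[16]=8
R7=(-20)-8=-28
R5=16+4=20
R2=12+3=15
CMP R2, 15  (cmp 15,15)
JLT L2: not taken
R1=8*(-28)=-224
STORE R1, [4] → M[4]=-224
halt.

20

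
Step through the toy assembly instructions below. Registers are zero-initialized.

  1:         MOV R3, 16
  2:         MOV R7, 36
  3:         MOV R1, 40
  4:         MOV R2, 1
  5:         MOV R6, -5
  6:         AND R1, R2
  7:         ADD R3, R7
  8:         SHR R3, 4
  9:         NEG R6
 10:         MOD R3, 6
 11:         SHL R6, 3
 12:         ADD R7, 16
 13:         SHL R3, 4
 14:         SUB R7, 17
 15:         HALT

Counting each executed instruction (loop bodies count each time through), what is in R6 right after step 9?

MOV R3, 16 → R3=16
MOV R7, 36 → R7=36
MOV R1, 40 → R1=40
MOV R2, 1 → R2=1
MOV R6, -5 → R6=-5
AND R1, R2 → R1=40&1=0
ADD R3, R7 → R3=16+36=52
SHR R3, 4 → R3=52>>4=3
NEG R6 → R6=-(-5)=5
After step 9: R6 = 5.

5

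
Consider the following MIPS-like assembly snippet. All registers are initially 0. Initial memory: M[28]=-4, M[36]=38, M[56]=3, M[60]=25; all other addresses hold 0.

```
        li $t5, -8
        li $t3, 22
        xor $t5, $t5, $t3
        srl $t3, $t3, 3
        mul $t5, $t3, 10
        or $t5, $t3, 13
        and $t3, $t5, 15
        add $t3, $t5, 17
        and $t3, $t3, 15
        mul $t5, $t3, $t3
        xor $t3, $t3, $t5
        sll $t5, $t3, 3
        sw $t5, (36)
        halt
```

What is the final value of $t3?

0

li $t5, -8 → $t5=-8
li $t3, 22 → $t3=22
xor $t5, $t5, $t3 → $t5=(-8)^22=-18
srl $t3, $t3, 3 → $t3=22>>3=2
mul $t5, $t3, 10 → $t5=2*10=20
or $t5, $t3, 13 → $t5=2|13=15
and $t3, $t5, 15 → $t3=15&15=15
add $t3, $t5, 17 → $t3=15+17=32
and $t3, $t3, 15 → $t3=32&15=0
mul $t5, $t3, $t3 → $t5=0*0=0
xor $t3, $t3, $t5 → $t3=0^0=0
sll $t5, $t3, 3 → $t5=0<<3=0
sw $t5, (36) → M[36]=0
halt.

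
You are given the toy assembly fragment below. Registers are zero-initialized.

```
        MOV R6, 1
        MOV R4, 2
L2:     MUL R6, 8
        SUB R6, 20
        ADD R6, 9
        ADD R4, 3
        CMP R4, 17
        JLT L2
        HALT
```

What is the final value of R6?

MOV R6, 1 → R6=1
MOV R4, 2 → R4=2
MUL R6, 8 → R6=1*8=8
SUB R6, 20 → R6=8-20=-12
ADD R6, 9 → R6=(-12)+9=-3
ADD R4, 3 → R4=2+3=5
CMP R4, 17  (cmp 5,17)
JLT L2: taken
MUL R6, 8 → R6=(-3)*8=-24
SUB R6, 20 → R6=(-24)-20=-44
ADD R6, 9 → R6=(-44)+9=-35
ADD R4, 3 → R4=5+3=8
CMP R4, 17  (cmp 8,17)
JLT L2: taken
MUL R6, 8 → R6=(-35)*8=-280
SUB R6, 20 → R6=(-280)-20=-300
ADD R6, 9 → R6=(-300)+9=-291
ADD R4, 3 → R4=8+3=11
CMP R4, 17  (cmp 11,17)
JLT L2: taken
MUL R6, 8 → R6=(-291)*8=-2328
SUB R6, 20 → R6=(-2328)-20=-2348
ADD R6, 9 → R6=(-2348)+9=-2339
ADD R4, 3 → R4=11+3=14
CMP R4, 17  (cmp 14,17)
JLT L2: taken
MUL R6, 8 → R6=(-2339)*8=-18712
SUB R6, 20 → R6=(-18712)-20=-18732
ADD R6, 9 → R6=(-18732)+9=-18723
ADD R4, 3 → R4=14+3=17
CMP R4, 17  (cmp 17,17)
JLT L2: not taken
halt.

-18723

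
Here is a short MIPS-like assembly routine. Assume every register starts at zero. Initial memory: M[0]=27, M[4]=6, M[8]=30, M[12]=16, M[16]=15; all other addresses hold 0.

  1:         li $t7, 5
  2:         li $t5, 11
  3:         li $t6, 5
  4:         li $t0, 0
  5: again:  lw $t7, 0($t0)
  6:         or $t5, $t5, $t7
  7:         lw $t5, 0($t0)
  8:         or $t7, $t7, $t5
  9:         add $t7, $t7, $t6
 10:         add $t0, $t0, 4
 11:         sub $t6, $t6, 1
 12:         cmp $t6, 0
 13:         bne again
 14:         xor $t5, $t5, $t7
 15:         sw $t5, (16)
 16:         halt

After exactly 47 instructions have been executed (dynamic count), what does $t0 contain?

li $t7, 5 → $t7=5
li $t5, 11 → $t5=11
li $t6, 5 → $t6=5
li $t0, 0 → $t0=0
lw $t7, 0($t0) → $t7=M[0]=27
or $t5, $t5, $t7 → $t5=11|27=27
lw $t5, 0($t0) → $t5=M[0]=27
or $t7, $t7, $t5 → $t7=27|27=27
add $t7, $t7, $t6 → $t7=27+5=32
add $t0, $t0, 4 → $t0=0+4=4
sub $t6, $t6, 1 → $t6=5-1=4
cmp $t6, 0  (cmp 4,0)
bne again: taken
lw $t7, 0($t0) → $t7=M[4]=6
or $t5, $t5, $t7 → $t5=27|6=31
lw $t5, 0($t0) → $t5=M[4]=6
or $t7, $t7, $t5 → $t7=6|6=6
add $t7, $t7, $t6 → $t7=6+4=10
add $t0, $t0, 4 → $t0=4+4=8
sub $t6, $t6, 1 → $t6=4-1=3
cmp $t6, 0  (cmp 3,0)
bne again: taken
lw $t7, 0($t0) → $t7=M[8]=30
or $t5, $t5, $t7 → $t5=6|30=30
lw $t5, 0($t0) → $t5=M[8]=30
or $t7, $t7, $t5 → $t7=30|30=30
add $t7, $t7, $t6 → $t7=30+3=33
add $t0, $t0, 4 → $t0=8+4=12
sub $t6, $t6, 1 → $t6=3-1=2
cmp $t6, 0  (cmp 2,0)
bne again: taken
lw $t7, 0($t0) → $t7=M[12]=16
or $t5, $t5, $t7 → $t5=30|16=30
lw $t5, 0($t0) → $t5=M[12]=16
or $t7, $t7, $t5 → $t7=16|16=16
add $t7, $t7, $t6 → $t7=16+2=18
add $t0, $t0, 4 → $t0=12+4=16
sub $t6, $t6, 1 → $t6=2-1=1
cmp $t6, 0  (cmp 1,0)
bne again: taken
lw $t7, 0($t0) → $t7=M[16]=15
or $t5, $t5, $t7 → $t5=16|15=31
lw $t5, 0($t0) → $t5=M[16]=15
or $t7, $t7, $t5 → $t7=15|15=15
add $t7, $t7, $t6 → $t7=15+1=16
add $t0, $t0, 4 → $t0=16+4=20
sub $t6, $t6, 1 → $t6=1-1=0
After step 47: $t0 = 20.

20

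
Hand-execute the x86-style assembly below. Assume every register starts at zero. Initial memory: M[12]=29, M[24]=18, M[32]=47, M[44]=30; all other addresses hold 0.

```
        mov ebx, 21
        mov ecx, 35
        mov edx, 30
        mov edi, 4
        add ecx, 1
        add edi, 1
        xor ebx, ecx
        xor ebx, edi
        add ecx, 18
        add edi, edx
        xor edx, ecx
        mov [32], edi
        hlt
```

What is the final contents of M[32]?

35

mov ebx, 21 → ebx=21
mov ecx, 35 → ecx=35
mov edx, 30 → edx=30
mov edi, 4 → edi=4
add ecx, 1 → ecx=35+1=36
add edi, 1 → edi=4+1=5
xor ebx, ecx → ebx=21^36=49
xor ebx, edi → ebx=49^5=52
add ecx, 18 → ecx=36+18=54
add edi, edx → edi=5+30=35
xor edx, ecx → edx=30^54=40
mov [32], edi → M[32]=35
halt.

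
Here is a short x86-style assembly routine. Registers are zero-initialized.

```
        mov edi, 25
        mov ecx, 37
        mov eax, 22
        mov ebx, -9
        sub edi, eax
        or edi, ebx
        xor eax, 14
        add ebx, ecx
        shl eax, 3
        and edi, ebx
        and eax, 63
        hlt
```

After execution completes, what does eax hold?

0

mov edi, 25 → edi=25
mov ecx, 37 → ecx=37
mov eax, 22 → eax=22
mov ebx, -9 → ebx=-9
sub edi, eax → edi=25-22=3
or edi, ebx → edi=3|(-9)=-9
xor eax, 14 → eax=22^14=24
add ebx, ecx → ebx=(-9)+37=28
shl eax, 3 → eax=24<<3=192
and edi, ebx → edi=(-9)&28=20
and eax, 63 → eax=192&63=0
halt.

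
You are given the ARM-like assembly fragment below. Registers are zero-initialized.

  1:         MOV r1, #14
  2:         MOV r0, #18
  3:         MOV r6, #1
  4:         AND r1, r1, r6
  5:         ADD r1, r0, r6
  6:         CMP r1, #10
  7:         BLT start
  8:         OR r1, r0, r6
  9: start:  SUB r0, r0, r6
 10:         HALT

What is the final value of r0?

17

r1=14
r0=18
r6=1
r1=14&1=0
r1=18+1=19
CMP r1, #10  (cmp 19,10)
BLT start: not taken
r1=18|1=19
r0=18-1=17
halt.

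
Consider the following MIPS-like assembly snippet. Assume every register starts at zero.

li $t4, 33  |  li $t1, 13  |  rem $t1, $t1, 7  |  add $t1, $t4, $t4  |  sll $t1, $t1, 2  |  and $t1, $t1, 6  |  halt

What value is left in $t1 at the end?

0

$t4=33
$t1=13
$t1=13%7=6
$t1=33+33=66
$t1=66<<2=264
$t1=264&6=0
halt.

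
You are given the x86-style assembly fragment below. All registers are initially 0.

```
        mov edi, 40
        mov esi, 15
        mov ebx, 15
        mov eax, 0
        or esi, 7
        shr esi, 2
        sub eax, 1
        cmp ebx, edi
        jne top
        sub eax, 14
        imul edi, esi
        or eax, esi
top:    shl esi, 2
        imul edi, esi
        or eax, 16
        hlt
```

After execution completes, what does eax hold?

-1

mov edi, 40 → edi=40
mov esi, 15 → esi=15
mov ebx, 15 → ebx=15
mov eax, 0 → eax=0
or esi, 7 → esi=15|7=15
shr esi, 2 → esi=15>>2=3
sub eax, 1 → eax=0-1=-1
cmp ebx, edi  (cmp 15,40)
jne top: taken
shl esi, 2 → esi=3<<2=12
imul edi, esi → edi=40*12=480
or eax, 16 → eax=(-1)|16=-1
halt.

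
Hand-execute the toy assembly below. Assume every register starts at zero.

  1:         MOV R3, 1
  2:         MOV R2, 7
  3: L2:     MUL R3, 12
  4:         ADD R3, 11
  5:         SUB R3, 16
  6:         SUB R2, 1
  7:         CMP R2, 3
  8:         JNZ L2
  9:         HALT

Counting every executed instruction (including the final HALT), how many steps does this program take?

27

MOV R3, 1 → R3=1
MOV R2, 7 → R2=7
MUL R3, 12 → R3=1*12=12
ADD R3, 11 → R3=12+11=23
SUB R3, 16 → R3=23-16=7
SUB R2, 1 → R2=7-1=6
CMP R2, 3  (cmp 6,3)
JNZ L2: taken
MUL R3, 12 → R3=7*12=84
ADD R3, 11 → R3=84+11=95
SUB R3, 16 → R3=95-16=79
SUB R2, 1 → R2=6-1=5
CMP R2, 3  (cmp 5,3)
JNZ L2: taken
MUL R3, 12 → R3=79*12=948
ADD R3, 11 → R3=948+11=959
SUB R3, 16 → R3=959-16=943
SUB R2, 1 → R2=5-1=4
CMP R2, 3  (cmp 4,3)
JNZ L2: taken
MUL R3, 12 → R3=943*12=11316
ADD R3, 11 → R3=11316+11=11327
SUB R3, 16 → R3=11327-16=11311
SUB R2, 1 → R2=4-1=3
CMP R2, 3  (cmp 3,3)
JNZ L2: not taken
halt.
Total executed instructions: 27.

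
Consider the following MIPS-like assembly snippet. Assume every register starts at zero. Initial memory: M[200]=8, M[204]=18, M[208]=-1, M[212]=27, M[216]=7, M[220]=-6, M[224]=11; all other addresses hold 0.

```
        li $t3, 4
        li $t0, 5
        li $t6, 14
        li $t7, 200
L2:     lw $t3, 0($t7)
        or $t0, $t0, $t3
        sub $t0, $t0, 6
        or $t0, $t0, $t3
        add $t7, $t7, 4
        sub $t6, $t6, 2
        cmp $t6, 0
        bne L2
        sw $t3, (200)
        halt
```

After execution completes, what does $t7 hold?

$t3=4
$t0=5
$t6=14
$t7=200
$t3=M[200]=8
$t0=5|8=13
$t0=13-6=7
$t0=7|8=15
$t7=200+4=204
$t6=14-2=12
cmp $t6, 0  (cmp 12,0)
bne L2: taken
$t3=M[204]=18
$t0=15|18=31
$t0=31-6=25
$t0=25|18=27
$t7=204+4=208
$t6=12-2=10
cmp $t6, 0  (cmp 10,0)
bne L2: taken
$t3=M[208]=-1
$t0=27|(-1)=-1
$t0=(-1)-6=-7
$t0=(-7)|(-1)=-1
$t7=208+4=212
$t6=10-2=8
cmp $t6, 0  (cmp 8,0)
bne L2: taken
$t3=M[212]=27
$t0=(-1)|27=-1
$t0=(-1)-6=-7
$t0=(-7)|27=-5
$t7=212+4=216
$t6=8-2=6
cmp $t6, 0  (cmp 6,0)
bne L2: taken
$t3=M[216]=7
$t0=(-5)|7=-1
$t0=(-1)-6=-7
$t0=(-7)|7=-1
$t7=216+4=220
$t6=6-2=4
cmp $t6, 0  (cmp 4,0)
bne L2: taken
$t3=M[220]=-6
$t0=(-1)|(-6)=-1
$t0=(-1)-6=-7
$t0=(-7)|(-6)=-5
$t7=220+4=224
$t6=4-2=2
cmp $t6, 0  (cmp 2,0)
bne L2: taken
$t3=M[224]=11
$t0=(-5)|11=-5
$t0=(-5)-6=-11
$t0=(-11)|11=-1
$t7=224+4=228
$t6=2-2=0
cmp $t6, 0  (cmp 0,0)
bne L2: not taken
sw $t3, (200) → M[200]=11
halt.

228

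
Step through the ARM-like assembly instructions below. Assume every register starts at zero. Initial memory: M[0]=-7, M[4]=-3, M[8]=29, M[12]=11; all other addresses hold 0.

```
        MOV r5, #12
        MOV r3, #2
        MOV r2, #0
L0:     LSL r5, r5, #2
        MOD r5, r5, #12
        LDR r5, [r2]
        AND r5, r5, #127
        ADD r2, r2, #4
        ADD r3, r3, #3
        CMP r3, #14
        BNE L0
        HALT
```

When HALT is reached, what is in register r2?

after MOV r5, #12: r5=12
after MOV r3, #2: r3=2
after MOV r2, #0: r2=0
after LSL r5, r5, #2: r5=12<<2=48
after MOD r5, r5, #12: r5=48%12=0
after LDR r5, [r2]: r5=M[0]=-7
after AND r5, r5, #127: r5=(-7)&127=121
after ADD r2, r2, #4: r2=0+4=4
after ADD r3, r3, #3: r3=2+3=5
CMP r3, #14  (cmp 5,14)
BNE L0: taken
after LSL r5, r5, #2: r5=121<<2=484
after MOD r5, r5, #12: r5=484%12=4
after LDR r5, [r2]: r5=M[4]=-3
after AND r5, r5, #127: r5=(-3)&127=125
after ADD r2, r2, #4: r2=4+4=8
after ADD r3, r3, #3: r3=5+3=8
CMP r3, #14  (cmp 8,14)
BNE L0: taken
after LSL r5, r5, #2: r5=125<<2=500
after MOD r5, r5, #12: r5=500%12=8
after LDR r5, [r2]: r5=M[8]=29
after AND r5, r5, #127: r5=29&127=29
after ADD r2, r2, #4: r2=8+4=12
after ADD r3, r3, #3: r3=8+3=11
CMP r3, #14  (cmp 11,14)
BNE L0: taken
after LSL r5, r5, #2: r5=29<<2=116
after MOD r5, r5, #12: r5=116%12=8
after LDR r5, [r2]: r5=M[12]=11
after AND r5, r5, #127: r5=11&127=11
after ADD r2, r2, #4: r2=12+4=16
after ADD r3, r3, #3: r3=11+3=14
CMP r3, #14  (cmp 14,14)
BNE L0: not taken
halt.

16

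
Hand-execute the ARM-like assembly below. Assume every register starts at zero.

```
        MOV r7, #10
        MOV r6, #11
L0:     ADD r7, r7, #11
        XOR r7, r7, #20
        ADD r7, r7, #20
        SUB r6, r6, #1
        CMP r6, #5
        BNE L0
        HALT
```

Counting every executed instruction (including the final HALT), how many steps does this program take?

r7=10
r6=11
r7=10+11=21
r7=21^20=1
r7=1+20=21
r6=11-1=10
CMP r6, #5  (cmp 10,5)
BNE L0: taken
r7=21+11=32
r7=32^20=52
r7=52+20=72
r6=10-1=9
CMP r6, #5  (cmp 9,5)
BNE L0: taken
r7=72+11=83
r7=83^20=71
r7=71+20=91
r6=9-1=8
CMP r6, #5  (cmp 8,5)
BNE L0: taken
r7=91+11=102
r7=102^20=114
r7=114+20=134
r6=8-1=7
CMP r6, #5  (cmp 7,5)
BNE L0: taken
r7=134+11=145
r7=145^20=133
r7=133+20=153
r6=7-1=6
CMP r6, #5  (cmp 6,5)
BNE L0: taken
r7=153+11=164
r7=164^20=176
r7=176+20=196
r6=6-1=5
CMP r6, #5  (cmp 5,5)
BNE L0: not taken
halt.
Total executed instructions: 39.

39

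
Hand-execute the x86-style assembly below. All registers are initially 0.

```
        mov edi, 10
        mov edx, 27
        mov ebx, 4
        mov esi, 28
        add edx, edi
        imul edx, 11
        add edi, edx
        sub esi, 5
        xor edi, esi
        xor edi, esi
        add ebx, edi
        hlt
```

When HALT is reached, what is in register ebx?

421

mov edi, 10 → edi=10
mov edx, 27 → edx=27
mov ebx, 4 → ebx=4
mov esi, 28 → esi=28
add edx, edi → edx=27+10=37
imul edx, 11 → edx=37*11=407
add edi, edx → edi=10+407=417
sub esi, 5 → esi=28-5=23
xor edi, esi → edi=417^23=438
xor edi, esi → edi=438^23=417
add ebx, edi → ebx=4+417=421
halt.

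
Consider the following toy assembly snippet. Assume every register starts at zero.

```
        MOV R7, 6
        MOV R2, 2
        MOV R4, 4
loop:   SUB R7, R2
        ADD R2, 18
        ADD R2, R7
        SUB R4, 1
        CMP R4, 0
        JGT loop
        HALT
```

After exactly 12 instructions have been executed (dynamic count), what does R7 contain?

R7=6
R2=2
R4=4
R7=6-2=4
R2=2+18=20
R2=20+4=24
R4=4-1=3
CMP R4, 0  (cmp 3,0)
JGT loop: taken
R7=4-24=-20
R2=24+18=42
R2=42+(-20)=22
After step 12: R7 = -20.

-20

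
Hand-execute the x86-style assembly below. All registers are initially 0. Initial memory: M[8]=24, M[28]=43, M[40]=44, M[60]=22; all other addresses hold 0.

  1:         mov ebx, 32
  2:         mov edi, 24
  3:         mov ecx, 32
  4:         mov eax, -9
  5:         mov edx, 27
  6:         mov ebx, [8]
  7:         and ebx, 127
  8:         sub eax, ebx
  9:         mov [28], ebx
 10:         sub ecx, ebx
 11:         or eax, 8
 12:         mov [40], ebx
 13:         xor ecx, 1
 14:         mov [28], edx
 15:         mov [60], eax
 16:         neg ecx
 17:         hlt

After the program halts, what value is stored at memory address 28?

27

ebx=32
edi=24
ecx=32
eax=-9
edx=27
ebx=M[8]=24
ebx=24&127=24
eax=(-9)-24=-33
mov [28], ebx → M[28]=24
ecx=32-24=8
eax=(-33)|8=-33
mov [40], ebx → M[40]=24
ecx=8^1=9
mov [28], edx → M[28]=27
mov [60], eax → M[60]=-33
ecx=-(9)=-9
halt.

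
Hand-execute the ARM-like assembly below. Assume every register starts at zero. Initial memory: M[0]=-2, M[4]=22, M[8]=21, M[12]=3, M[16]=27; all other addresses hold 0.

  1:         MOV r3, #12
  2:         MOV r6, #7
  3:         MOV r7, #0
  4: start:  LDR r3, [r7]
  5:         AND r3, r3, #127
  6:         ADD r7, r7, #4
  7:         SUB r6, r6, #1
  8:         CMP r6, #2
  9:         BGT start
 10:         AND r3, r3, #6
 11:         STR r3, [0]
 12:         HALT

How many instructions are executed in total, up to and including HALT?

36

after MOV r3, #12: r3=12
after MOV r6, #7: r6=7
after MOV r7, #0: r7=0
after LDR r3, [r7]: r3=M[0]=-2
after AND r3, r3, #127: r3=(-2)&127=126
after ADD r7, r7, #4: r7=0+4=4
after SUB r6, r6, #1: r6=7-1=6
CMP r6, #2  (cmp 6,2)
BGT start: taken
after LDR r3, [r7]: r3=M[4]=22
after AND r3, r3, #127: r3=22&127=22
after ADD r7, r7, #4: r7=4+4=8
after SUB r6, r6, #1: r6=6-1=5
CMP r6, #2  (cmp 5,2)
BGT start: taken
after LDR r3, [r7]: r3=M[8]=21
after AND r3, r3, #127: r3=21&127=21
after ADD r7, r7, #4: r7=8+4=12
after SUB r6, r6, #1: r6=5-1=4
CMP r6, #2  (cmp 4,2)
BGT start: taken
after LDR r3, [r7]: r3=M[12]=3
after AND r3, r3, #127: r3=3&127=3
after ADD r7, r7, #4: r7=12+4=16
after SUB r6, r6, #1: r6=4-1=3
CMP r6, #2  (cmp 3,2)
BGT start: taken
after LDR r3, [r7]: r3=M[16]=27
after AND r3, r3, #127: r3=27&127=27
after ADD r7, r7, #4: r7=16+4=20
after SUB r6, r6, #1: r6=3-1=2
CMP r6, #2  (cmp 2,2)
BGT start: not taken
after AND r3, r3, #6: r3=27&6=2
STR r3, [0] → M[0]=2
halt.
Total executed instructions: 36.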